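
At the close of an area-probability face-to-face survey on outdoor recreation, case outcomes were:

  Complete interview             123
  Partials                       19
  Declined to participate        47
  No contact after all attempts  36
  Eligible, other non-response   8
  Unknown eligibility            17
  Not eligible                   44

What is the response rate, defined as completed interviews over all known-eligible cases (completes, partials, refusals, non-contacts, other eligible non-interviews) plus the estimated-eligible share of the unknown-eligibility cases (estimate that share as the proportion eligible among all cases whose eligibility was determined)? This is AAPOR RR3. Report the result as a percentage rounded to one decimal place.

49.7%

Top → 123
Eligible (known) → 123 + 19 + 47 + 36 + 8 = 233
e = 233 / (233 + 44) = 233 / 277 = 0.8412
Estimated eligible among unknowns → 0.8412 × 17 = 14.30
Base → 233 + 14.30 = 247.30
RR3 = 123 / 247.30 = 0.4974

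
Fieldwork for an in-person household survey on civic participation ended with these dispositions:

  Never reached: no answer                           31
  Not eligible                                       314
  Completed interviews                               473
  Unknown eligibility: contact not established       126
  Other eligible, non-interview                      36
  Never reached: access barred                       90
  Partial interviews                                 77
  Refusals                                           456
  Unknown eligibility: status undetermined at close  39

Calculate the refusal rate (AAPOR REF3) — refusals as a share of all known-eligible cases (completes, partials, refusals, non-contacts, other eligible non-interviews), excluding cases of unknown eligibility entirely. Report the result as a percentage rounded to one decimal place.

39.2%

Never reached = 31 + 90 = 121
Eligibility not determined = 126 + 39 = 165
Numerator = 456
Denom = 473 + 77 + 456 + 121 + 36 = 1163
REF3 = 456 / 1163 = 0.3921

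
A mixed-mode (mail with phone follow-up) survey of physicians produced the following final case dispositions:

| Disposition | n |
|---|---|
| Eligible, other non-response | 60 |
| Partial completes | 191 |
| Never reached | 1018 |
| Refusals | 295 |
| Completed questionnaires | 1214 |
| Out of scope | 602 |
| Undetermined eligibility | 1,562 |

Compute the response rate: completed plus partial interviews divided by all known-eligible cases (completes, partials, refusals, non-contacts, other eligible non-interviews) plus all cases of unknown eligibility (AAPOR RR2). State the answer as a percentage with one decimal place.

Num = 1214 + 191 = 1405
Denom = 1214 + 191 + 295 + 1018 + 60 + 1562 = 4340
RR2 = 1405 / 4340 = 0.3237

32.4%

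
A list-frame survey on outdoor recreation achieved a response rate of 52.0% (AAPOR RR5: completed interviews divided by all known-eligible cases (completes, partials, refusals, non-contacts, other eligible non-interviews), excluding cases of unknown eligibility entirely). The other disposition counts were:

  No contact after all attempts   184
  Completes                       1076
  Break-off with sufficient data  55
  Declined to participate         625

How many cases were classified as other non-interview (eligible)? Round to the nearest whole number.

RR5 = 1076 / D = 0.520
D = 1076 / 0.520 = 2069.2
Remaining denominator categories sum to 1940
other non-interview (eligible) = 2069.2 − 1940 ≈ 129

129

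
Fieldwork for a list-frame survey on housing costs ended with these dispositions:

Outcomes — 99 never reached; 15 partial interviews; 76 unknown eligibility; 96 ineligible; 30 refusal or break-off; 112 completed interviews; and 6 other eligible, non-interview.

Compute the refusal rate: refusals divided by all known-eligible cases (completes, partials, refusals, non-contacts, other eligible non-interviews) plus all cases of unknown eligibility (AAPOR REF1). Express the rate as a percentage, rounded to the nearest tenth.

8.9%

Num → 30
Denom → 112 + 15 + 30 + 99 + 6 + 76 = 338
REF1 = 30 / 338 = 0.0888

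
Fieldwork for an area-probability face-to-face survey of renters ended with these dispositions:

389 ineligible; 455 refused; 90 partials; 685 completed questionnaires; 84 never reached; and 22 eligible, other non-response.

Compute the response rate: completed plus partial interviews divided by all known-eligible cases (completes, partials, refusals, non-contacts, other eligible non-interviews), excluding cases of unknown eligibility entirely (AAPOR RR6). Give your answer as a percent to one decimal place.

58.0%

Top = 685 + 90 = 775
Denom = 685 + 90 + 455 + 84 + 22 = 1336
RR6 = 775 / 1336 = 0.5801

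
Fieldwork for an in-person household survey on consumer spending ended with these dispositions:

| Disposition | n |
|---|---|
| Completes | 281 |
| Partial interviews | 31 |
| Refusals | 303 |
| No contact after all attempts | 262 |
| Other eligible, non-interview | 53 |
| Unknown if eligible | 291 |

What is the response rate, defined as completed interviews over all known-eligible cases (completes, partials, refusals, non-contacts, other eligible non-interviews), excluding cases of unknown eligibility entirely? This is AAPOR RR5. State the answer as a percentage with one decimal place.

30.2%

Top: 281
Denom: 281 + 31 + 303 + 262 + 53 = 930
RR5 = 281 / 930 = 0.3022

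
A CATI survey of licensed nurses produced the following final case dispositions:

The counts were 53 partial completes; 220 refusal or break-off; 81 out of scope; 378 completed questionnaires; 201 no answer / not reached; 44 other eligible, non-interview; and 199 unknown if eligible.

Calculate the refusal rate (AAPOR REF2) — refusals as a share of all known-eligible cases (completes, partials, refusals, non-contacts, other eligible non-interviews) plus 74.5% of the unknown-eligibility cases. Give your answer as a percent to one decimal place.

Numerator = 220
Eligible (known) = 378 + 53 + 220 + 201 + 44 = 896
e × U = 0.7450 × 199 = 148.25
Denominator = 896 + 148.25 = 1044.25
REF2 = 220 / 1044.25 = 0.2107

21.1%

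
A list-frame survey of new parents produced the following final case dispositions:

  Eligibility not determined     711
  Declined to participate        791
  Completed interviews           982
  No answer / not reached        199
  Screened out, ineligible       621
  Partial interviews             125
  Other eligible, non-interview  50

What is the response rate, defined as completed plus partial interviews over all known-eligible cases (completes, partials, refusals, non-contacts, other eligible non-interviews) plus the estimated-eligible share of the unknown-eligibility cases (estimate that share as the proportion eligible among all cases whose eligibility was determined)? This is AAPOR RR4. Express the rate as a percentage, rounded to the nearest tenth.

41.0%

Top: 982 + 125 = 1107
Known eligible: 982 + 125 + 791 + 199 + 50 = 2147
e = 2147 / (2147 + 621) = 2147 / 2768 = 0.7757
Eligible share of unknowns: 0.7757 × 711 = 551.52
Denominator: 2147 + 551.52 = 2698.52
RR4 = 1107 / 2698.52 = 0.4102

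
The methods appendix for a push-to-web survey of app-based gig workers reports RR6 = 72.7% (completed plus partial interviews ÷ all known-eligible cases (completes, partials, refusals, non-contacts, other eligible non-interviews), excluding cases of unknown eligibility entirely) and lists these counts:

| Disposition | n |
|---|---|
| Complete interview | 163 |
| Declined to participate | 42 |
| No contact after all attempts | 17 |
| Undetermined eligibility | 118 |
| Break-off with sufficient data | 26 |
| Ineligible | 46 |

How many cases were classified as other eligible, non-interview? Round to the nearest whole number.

Top = 163 + 26 = 189
RR6 = 189 / D = 0.727
D = 189 / 0.727 = 260.0
Rest of base = 248
other eligible, non-interview = 260.0 − 248 ≈ 12

12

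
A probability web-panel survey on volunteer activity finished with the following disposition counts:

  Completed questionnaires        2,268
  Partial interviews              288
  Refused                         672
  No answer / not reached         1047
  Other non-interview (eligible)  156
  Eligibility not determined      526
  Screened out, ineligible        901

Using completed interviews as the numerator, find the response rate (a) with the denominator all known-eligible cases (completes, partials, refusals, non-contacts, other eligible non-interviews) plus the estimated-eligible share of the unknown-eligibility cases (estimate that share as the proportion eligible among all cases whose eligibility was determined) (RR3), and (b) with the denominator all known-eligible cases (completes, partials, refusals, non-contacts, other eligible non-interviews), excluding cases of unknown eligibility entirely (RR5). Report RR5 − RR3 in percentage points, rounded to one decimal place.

4.6

Top: 2268
Eligible (known): 2268 + 288 + 672 + 1047 + 156 = 4431
e = 4431 / (4431 + 901) = 4431 / 5332 = 0.8310
e × U: 0.8310 × 526 = 437.11
Denominator: 4431 + 437.11 = 4868.11
RR3 = 2268 / 4868.11 = 0.4659
Denominator: 2268 + 288 + 672 + 1047 + 156 = 4431
RR5 = 2268 / 4431 = 0.5118
Difference = 51.18 − 46.59 = 4.59 percentage points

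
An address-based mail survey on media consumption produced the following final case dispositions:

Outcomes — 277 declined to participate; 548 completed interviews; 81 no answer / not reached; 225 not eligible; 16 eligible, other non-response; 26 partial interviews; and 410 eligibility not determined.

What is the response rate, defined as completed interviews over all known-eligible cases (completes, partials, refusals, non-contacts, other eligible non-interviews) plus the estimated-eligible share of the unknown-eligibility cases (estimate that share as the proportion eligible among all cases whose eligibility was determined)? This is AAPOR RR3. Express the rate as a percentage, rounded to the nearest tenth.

Numerator → 548
Known eligible → 548 + 26 + 277 + 81 + 16 = 948
e = 948 / (948 + 225) = 948 / 1173 = 0.8082
Estimated eligible among unknowns → 0.8082 × 410 = 331.36
Base → 948 + 331.36 = 1279.36
RR3 = 548 / 1279.36 = 0.4283

42.8%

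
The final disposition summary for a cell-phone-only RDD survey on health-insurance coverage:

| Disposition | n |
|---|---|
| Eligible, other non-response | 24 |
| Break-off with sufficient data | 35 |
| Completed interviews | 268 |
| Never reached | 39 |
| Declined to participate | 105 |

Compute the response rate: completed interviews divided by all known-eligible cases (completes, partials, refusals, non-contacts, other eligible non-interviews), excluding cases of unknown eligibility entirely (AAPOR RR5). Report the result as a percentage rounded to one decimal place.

Top = 268
Denominator = 268 + 35 + 105 + 39 + 24 = 471
RR5 = 268 / 471 = 0.5690

56.9%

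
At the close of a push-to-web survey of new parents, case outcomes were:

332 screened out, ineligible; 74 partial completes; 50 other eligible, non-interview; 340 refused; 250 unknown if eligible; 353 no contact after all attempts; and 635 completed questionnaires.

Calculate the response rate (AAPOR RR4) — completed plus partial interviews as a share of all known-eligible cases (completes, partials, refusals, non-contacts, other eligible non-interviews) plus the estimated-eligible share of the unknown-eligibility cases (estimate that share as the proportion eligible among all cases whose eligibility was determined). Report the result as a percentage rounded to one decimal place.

42.8%

Numerator: 635 + 74 = 709
Determined eligible: 635 + 74 + 340 + 353 + 50 = 1452
e = 1452 / (1452 + 332) = 1452 / 1784 = 0.8139
Eligible share of unknowns: 0.8139 × 250 = 203.47
Denom: 1452 + 203.47 = 1655.47
RR4 = 709 / 1655.47 = 0.4283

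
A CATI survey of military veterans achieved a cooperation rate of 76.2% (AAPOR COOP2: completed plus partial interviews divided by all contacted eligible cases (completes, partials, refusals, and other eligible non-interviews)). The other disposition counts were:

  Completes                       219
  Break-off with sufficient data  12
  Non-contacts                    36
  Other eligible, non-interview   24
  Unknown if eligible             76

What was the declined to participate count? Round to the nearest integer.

Top = 219 + 12 = 231
COOP2 = 231 / D = 0.762
D = 231 / 0.762 = 303.1
Other denominator terms total 255
declined to participate = 303.1 − 255 ≈ 48

48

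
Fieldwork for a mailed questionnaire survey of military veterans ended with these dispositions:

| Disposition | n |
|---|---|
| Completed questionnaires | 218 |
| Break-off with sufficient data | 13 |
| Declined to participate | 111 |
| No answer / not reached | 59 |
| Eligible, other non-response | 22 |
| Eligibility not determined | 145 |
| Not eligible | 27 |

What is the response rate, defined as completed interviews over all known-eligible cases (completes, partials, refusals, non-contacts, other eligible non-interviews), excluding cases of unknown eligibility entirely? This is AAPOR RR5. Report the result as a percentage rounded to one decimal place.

Numerator → 218
Denominator → 218 + 13 + 111 + 59 + 22 = 423
RR5 = 218 / 423 = 0.5154

51.5%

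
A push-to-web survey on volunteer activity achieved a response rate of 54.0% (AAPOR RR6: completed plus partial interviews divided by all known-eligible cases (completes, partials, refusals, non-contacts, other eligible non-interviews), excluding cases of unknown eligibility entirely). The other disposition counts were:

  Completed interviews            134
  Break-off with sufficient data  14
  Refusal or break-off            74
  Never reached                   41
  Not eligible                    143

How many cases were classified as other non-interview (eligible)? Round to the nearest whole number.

11

Top: 134 + 14 = 148
RR6 = 148 / D = 0.540
D = 148 / 0.540 = 274.1
Other denominator terms total 263
other non-interview (eligible) = 274.1 − 263 ≈ 11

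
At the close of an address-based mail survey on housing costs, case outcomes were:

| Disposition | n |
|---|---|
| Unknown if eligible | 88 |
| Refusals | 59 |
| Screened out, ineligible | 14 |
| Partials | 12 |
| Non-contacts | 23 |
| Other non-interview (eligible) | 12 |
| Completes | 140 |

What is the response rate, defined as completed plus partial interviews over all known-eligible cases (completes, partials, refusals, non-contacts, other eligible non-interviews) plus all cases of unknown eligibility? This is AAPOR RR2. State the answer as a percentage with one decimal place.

Numerator = 140 + 12 = 152
Denominator = 140 + 12 + 59 + 23 + 12 + 88 = 334
RR2 = 152 / 334 = 0.4551

45.5%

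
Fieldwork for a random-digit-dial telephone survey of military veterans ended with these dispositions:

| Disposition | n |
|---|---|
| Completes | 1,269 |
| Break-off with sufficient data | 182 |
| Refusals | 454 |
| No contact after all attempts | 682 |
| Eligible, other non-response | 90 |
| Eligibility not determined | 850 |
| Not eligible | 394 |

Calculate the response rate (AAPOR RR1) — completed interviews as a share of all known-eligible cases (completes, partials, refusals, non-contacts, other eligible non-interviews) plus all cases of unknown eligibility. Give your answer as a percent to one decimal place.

36.0%

Num = 1269
Denominator = 1269 + 182 + 454 + 682 + 90 + 850 = 3527
RR1 = 1269 / 3527 = 0.3598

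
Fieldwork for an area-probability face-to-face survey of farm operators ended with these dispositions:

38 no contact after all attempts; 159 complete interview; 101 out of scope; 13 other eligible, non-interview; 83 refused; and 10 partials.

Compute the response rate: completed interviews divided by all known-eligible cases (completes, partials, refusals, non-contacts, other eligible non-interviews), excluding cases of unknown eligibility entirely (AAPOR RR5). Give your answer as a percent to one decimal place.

Top: 159
Denominator: 159 + 10 + 83 + 38 + 13 = 303
RR5 = 159 / 303 = 0.5248

52.5%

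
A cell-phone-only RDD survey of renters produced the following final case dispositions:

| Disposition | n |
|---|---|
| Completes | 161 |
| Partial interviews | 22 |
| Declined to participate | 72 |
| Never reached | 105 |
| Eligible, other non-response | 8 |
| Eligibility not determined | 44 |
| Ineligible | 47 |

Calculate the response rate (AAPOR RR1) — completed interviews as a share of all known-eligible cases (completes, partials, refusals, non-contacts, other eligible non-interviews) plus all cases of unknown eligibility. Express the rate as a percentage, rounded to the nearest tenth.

Numerator = 161
Denom = 161 + 22 + 72 + 105 + 8 + 44 = 412
RR1 = 161 / 412 = 0.3908

39.1%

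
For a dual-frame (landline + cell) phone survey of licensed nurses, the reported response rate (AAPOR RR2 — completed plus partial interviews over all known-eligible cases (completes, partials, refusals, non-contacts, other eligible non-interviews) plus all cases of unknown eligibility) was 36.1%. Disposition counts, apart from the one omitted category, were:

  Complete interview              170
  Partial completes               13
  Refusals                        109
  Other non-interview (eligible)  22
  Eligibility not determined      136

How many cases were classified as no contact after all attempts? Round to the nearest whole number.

Top → 170 + 13 = 183
RR2 = 183 / D = 0.361
D = 183 / 0.361 = 506.9
Other denominator terms total 450
no contact after all attempts = 506.9 − 450 ≈ 57

57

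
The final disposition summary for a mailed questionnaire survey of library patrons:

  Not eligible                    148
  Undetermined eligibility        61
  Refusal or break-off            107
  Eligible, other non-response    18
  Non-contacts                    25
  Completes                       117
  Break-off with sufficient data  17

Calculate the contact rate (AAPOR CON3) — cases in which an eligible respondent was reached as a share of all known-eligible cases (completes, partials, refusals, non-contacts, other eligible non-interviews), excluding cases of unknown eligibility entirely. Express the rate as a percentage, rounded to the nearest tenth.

91.2%

Num: 117 + 17 + 107 + 18 = 259
Denom: 117 + 17 + 107 + 25 + 18 = 284
CON3 = 259 / 284 = 0.9120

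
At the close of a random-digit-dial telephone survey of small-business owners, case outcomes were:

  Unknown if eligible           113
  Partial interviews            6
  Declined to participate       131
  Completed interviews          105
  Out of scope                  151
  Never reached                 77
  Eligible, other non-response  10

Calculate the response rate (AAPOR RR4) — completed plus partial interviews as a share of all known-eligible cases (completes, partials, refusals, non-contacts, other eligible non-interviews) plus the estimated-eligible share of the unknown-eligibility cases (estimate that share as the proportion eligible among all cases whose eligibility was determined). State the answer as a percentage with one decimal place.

Num: 105 + 6 = 111
Eligible (known): 105 + 6 + 131 + 77 + 10 = 329
e = 329 / (329 + 151) = 329 / 480 = 0.6854
Estimated eligible among unknowns: 0.6854 × 113 = 77.45
Denominator: 329 + 77.45 = 406.45
RR4 = 111 / 406.45 = 0.2731

27.3%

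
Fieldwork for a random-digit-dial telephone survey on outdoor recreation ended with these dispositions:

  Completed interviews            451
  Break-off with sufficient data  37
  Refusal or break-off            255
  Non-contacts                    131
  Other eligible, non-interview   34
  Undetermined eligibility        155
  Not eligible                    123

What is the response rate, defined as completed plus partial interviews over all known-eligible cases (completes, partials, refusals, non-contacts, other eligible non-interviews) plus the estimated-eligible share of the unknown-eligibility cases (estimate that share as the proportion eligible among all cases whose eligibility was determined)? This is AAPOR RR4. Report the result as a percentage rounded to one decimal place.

Top → 451 + 37 = 488
Eligible (known) → 451 + 37 + 255 + 131 + 34 = 908
e = 908 / (908 + 123) = 908 / 1031 = 0.8807
Estimated eligible among unknowns → 0.8807 × 155 = 136.51
Denom → 908 + 136.51 = 1044.51
RR4 = 488 / 1044.51 = 0.4672

46.7%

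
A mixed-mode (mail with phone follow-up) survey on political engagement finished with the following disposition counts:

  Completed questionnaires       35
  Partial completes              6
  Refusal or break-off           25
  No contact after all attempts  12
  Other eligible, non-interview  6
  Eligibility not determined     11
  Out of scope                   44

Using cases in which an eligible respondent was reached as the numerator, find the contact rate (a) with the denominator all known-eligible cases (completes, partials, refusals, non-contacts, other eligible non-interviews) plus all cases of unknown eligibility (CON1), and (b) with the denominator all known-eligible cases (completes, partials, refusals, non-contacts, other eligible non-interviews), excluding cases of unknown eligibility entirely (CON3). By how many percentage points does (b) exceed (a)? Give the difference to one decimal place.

Numerator: 35 + 6 + 25 + 6 = 72
Denominator: 35 + 6 + 25 + 12 + 6 + 11 = 95
CON1 = 72 / 95 = 0.7579
Denominator: 35 + 6 + 25 + 12 + 6 = 84
CON3 = 72 / 84 = 0.8571
Difference = 85.71 − 75.79 = 9.92 percentage points

9.9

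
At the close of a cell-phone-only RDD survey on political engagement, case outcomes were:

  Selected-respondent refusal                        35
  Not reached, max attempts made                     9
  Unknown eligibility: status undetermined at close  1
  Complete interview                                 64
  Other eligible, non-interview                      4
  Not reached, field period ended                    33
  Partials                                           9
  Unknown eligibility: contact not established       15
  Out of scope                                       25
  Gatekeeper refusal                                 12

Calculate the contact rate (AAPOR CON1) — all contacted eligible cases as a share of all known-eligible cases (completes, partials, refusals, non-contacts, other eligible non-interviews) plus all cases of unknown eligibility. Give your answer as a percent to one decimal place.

68.1%

Refusals = 12 + 35 = 47
Non-contacts = 33 + 9 = 42
Unknown if eligible = 15 + 1 = 16
Top: 64 + 9 + 47 + 4 = 124
Denominator: 64 + 9 + 47 + 42 + 4 + 16 = 182
CON1 = 124 / 182 = 0.6813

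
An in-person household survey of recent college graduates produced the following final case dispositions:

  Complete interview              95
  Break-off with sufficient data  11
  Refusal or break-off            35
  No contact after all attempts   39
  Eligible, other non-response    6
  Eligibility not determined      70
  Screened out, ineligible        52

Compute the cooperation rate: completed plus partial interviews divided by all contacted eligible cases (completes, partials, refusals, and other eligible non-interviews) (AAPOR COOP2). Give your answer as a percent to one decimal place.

Num = 95 + 11 = 106
Base = 95 + 11 + 35 + 6 = 147
COOP2 = 106 / 147 = 0.7211

72.1%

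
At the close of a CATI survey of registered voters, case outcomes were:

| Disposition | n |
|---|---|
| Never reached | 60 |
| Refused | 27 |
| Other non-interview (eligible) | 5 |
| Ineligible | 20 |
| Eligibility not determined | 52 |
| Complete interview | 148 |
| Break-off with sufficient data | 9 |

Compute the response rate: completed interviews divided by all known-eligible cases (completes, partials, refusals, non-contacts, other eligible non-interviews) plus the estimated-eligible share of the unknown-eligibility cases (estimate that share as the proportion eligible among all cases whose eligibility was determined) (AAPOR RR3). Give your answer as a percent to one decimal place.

Num = 148
Eligible (known) = 148 + 9 + 27 + 60 + 5 = 249
e = 249 / (249 + 20) = 249 / 269 = 0.9257
Estimated eligible among unknowns = 0.9257 × 52 = 48.14
Denom = 249 + 48.14 = 297.14
RR3 = 148 / 297.14 = 0.4981

49.8%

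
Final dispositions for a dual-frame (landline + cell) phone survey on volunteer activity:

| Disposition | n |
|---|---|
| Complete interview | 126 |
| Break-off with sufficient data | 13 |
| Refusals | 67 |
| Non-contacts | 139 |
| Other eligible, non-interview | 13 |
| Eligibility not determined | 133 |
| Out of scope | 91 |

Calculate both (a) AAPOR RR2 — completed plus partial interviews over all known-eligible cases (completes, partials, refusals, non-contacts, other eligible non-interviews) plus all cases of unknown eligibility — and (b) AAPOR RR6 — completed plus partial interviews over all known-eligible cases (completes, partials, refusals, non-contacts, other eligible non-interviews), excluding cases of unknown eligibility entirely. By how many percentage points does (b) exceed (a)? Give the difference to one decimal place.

10.5

Top → 126 + 13 = 139
Denominator → 126 + 13 + 67 + 139 + 13 + 133 = 491
RR2 = 139 / 491 = 0.2831
Denominator → 126 + 13 + 67 + 139 + 13 = 358
RR6 = 139 / 358 = 0.3883
Difference = 38.83 − 28.31 = 10.52 percentage points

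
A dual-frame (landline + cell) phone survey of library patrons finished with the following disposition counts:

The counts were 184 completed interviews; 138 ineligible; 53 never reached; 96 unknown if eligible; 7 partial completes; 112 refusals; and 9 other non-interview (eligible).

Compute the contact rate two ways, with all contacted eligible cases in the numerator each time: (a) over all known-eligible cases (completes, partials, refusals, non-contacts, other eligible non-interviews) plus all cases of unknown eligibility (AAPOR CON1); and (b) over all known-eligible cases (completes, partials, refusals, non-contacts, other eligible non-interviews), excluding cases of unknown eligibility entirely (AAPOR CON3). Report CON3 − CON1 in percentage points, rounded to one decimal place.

17.8

Numerator → 184 + 7 + 112 + 9 = 312
Base → 184 + 7 + 112 + 53 + 9 + 96 = 461
CON1 = 312 / 461 = 0.6768
Base → 184 + 7 + 112 + 53 + 9 = 365
CON3 = 312 / 365 = 0.8548
Difference = 85.48 − 67.68 = 17.80 percentage points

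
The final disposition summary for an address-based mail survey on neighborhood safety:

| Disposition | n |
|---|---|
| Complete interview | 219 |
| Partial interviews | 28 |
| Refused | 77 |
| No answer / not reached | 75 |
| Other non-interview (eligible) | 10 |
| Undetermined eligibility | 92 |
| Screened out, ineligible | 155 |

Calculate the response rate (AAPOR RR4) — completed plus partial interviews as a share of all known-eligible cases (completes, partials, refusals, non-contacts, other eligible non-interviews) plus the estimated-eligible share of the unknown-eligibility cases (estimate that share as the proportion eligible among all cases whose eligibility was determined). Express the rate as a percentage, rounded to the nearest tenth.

51.9%

Top → 219 + 28 = 247
Determined eligible → 219 + 28 + 77 + 75 + 10 = 409
e = 409 / (409 + 155) = 409 / 564 = 0.7252
e × U → 0.7252 × 92 = 66.72
Denom → 409 + 66.72 = 475.72
RR4 = 247 / 475.72 = 0.5192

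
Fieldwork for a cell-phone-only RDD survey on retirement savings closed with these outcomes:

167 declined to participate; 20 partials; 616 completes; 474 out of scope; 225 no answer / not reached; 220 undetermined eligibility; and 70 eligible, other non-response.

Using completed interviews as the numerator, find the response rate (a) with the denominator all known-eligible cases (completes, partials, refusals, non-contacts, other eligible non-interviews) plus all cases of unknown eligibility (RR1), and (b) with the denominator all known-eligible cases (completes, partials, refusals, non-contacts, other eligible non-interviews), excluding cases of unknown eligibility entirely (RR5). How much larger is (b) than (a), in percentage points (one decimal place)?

9.4

Numerator: 616
Base: 616 + 20 + 167 + 225 + 70 + 220 = 1318
RR1 = 616 / 1318 = 0.4674
Base: 616 + 20 + 167 + 225 + 70 = 1098
RR5 = 616 / 1098 = 0.5610
Difference = 56.10 − 46.74 = 9.36 percentage points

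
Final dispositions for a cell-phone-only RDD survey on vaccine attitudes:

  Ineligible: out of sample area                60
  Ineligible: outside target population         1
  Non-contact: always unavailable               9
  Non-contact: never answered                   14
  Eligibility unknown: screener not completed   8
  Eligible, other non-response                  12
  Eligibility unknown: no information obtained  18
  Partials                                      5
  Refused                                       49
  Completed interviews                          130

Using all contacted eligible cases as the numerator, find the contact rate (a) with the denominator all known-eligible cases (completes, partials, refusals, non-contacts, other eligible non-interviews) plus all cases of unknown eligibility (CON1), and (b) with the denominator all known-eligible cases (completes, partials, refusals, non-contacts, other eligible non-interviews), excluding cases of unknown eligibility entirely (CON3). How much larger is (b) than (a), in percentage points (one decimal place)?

9.5

No contact after all attempts = 14 + 9 = 23
Unknown eligibility = 8 + 18 = 26
Not eligible = 1 + 60 = 61
Num = 130 + 5 + 49 + 12 = 196
Base = 130 + 5 + 49 + 23 + 12 + 26 = 245
CON1 = 196 / 245 = 0.8000
Base = 130 + 5 + 49 + 23 + 12 = 219
CON3 = 196 / 219 = 0.8950
Difference = 89.50 − 80.00 = 9.50 percentage points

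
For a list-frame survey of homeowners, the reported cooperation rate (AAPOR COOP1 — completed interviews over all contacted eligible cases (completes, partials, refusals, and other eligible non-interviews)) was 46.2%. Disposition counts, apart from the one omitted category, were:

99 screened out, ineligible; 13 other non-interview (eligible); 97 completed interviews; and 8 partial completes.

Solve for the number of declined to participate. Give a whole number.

92

COOP1 = 97 / D = 0.462
D = 97 / 0.462 = 210.0
Rest of base = 118
declined to participate = 210.0 − 118 ≈ 92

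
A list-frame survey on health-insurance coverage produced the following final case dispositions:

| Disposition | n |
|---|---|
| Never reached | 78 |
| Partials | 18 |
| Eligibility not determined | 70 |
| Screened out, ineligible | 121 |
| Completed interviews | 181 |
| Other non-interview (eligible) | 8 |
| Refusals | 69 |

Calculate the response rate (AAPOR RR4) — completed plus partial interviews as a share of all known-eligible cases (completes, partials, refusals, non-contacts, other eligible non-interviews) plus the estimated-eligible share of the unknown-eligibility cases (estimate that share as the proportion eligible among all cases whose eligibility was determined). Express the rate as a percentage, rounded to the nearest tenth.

49.0%

Top = 181 + 18 = 199
Known eligible = 181 + 18 + 69 + 78 + 8 = 354
e = 354 / (354 + 121) = 354 / 475 = 0.7453
e × U = 0.7453 × 70 = 52.17
Denom = 354 + 52.17 = 406.17
RR4 = 199 / 406.17 = 0.4899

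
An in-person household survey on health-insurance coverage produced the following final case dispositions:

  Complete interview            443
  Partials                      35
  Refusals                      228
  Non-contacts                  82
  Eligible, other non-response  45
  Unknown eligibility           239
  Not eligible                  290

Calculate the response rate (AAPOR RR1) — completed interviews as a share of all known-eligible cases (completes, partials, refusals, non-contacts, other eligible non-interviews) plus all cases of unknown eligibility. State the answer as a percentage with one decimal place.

Numerator: 443
Denom: 443 + 35 + 228 + 82 + 45 + 239 = 1072
RR1 = 443 / 1072 = 0.4132

41.3%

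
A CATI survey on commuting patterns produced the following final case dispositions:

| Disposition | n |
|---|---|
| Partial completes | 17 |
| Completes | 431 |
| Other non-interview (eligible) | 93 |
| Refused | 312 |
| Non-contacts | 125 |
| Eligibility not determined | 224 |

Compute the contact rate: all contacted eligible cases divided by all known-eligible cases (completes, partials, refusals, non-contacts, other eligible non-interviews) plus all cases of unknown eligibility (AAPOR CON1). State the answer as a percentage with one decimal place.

71.0%

Top: 431 + 17 + 312 + 93 = 853
Denominator: 431 + 17 + 312 + 125 + 93 + 224 = 1202
CON1 = 853 / 1202 = 0.7097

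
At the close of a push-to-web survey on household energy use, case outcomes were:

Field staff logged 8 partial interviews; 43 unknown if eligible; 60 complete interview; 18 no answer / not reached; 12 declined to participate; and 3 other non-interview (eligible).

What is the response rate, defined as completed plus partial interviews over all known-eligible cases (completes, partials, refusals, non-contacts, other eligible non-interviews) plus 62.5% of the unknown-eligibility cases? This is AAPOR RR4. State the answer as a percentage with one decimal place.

Top: 60 + 8 = 68
Eligible (known): 60 + 8 + 12 + 18 + 3 = 101
Estimated eligible among unknowns: 0.6250 × 43 = 26.88
Denom: 101 + 26.88 = 127.88
RR4 = 68 / 127.88 = 0.5317

53.2%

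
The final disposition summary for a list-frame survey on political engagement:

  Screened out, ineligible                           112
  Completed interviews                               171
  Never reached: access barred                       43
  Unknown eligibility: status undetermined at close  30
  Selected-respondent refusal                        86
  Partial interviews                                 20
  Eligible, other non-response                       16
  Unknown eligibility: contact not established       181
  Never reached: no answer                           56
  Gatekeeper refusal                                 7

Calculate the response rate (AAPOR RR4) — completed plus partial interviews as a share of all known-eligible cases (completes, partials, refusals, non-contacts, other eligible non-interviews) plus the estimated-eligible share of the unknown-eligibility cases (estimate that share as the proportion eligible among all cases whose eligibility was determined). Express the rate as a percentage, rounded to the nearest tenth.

33.9%

Refusal or break-off = 7 + 86 = 93
Non-contacts = 56 + 43 = 99
Unknown eligibility = 181 + 30 = 211
Num = 171 + 20 = 191
Determined eligible = 171 + 20 + 93 + 99 + 16 = 399
e = 399 / (399 + 112) = 399 / 511 = 0.7808
e × U = 0.7808 × 211 = 164.75
Base = 399 + 164.75 = 563.75
RR4 = 191 / 563.75 = 0.3388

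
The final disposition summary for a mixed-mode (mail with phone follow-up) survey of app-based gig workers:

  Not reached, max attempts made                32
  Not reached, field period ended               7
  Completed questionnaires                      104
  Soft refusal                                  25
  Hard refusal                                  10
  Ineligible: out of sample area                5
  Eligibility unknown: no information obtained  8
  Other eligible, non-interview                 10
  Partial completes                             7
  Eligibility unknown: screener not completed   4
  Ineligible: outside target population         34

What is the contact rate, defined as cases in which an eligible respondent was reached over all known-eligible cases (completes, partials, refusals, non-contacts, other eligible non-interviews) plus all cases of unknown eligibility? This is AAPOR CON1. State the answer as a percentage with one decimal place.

75.4%

Refusals = 10 + 25 = 35
No contact after all attempts = 7 + 32 = 39
Undetermined eligibility = 4 + 8 = 12
Not eligible = 34 + 5 = 39
Numerator → 104 + 7 + 35 + 10 = 156
Denominator → 104 + 7 + 35 + 39 + 10 + 12 = 207
CON1 = 156 / 207 = 0.7536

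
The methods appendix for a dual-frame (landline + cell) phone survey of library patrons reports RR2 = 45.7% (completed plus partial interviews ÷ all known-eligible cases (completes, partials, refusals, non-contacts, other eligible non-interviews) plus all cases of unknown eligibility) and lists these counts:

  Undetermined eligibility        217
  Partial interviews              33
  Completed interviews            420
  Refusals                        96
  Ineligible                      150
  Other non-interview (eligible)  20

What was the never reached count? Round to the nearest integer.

Top = 420 + 33 = 453
RR2 = 453 / D = 0.457
D = 453 / 0.457 = 991.2
Rest of base = 786
never reached = 991.2 − 786 ≈ 205

205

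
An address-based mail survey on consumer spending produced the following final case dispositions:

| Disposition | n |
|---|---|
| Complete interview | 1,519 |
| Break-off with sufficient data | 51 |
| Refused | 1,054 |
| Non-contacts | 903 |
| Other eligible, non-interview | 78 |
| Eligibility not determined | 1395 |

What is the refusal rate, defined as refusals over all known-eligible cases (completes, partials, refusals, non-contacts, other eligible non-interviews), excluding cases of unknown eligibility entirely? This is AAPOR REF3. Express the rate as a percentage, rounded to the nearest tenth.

Top: 1054
Denominator: 1519 + 51 + 1054 + 903 + 78 = 3605
REF3 = 1054 / 3605 = 0.2924

29.2%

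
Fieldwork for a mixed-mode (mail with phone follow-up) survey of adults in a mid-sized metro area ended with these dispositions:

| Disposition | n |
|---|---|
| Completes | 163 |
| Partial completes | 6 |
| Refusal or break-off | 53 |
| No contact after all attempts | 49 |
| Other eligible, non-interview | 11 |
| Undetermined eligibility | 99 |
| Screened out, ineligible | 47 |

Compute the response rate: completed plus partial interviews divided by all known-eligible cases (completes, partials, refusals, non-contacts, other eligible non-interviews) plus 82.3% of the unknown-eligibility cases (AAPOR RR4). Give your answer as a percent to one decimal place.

46.5%

Top = 163 + 6 = 169
Determined eligible = 163 + 6 + 53 + 49 + 11 = 282
Eligible share of unknowns = 0.8230 × 99 = 81.48
Denom = 282 + 81.48 = 363.48
RR4 = 169 / 363.48 = 0.4649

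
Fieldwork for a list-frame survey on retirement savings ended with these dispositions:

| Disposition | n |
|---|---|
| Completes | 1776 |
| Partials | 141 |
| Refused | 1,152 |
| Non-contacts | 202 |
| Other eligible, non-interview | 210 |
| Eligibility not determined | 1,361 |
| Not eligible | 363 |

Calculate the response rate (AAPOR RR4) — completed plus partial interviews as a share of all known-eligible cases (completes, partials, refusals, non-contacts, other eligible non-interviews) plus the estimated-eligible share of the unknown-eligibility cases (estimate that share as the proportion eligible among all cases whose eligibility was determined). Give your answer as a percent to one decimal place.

Num → 1776 + 141 = 1917
Eligible (known) → 1776 + 141 + 1152 + 202 + 210 = 3481
e = 3481 / (3481 + 363) = 3481 / 3844 = 0.9056
Estimated eligible among unknowns → 0.9056 × 1361 = 1232.52
Denominator → 3481 + 1232.52 = 4713.52
RR4 = 1917 / 4713.52 = 0.4067

40.7%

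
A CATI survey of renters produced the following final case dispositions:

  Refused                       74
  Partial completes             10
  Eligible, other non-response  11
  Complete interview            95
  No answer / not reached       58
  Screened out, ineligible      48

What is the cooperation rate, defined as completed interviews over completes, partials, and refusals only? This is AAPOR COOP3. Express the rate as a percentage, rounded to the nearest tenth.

53.1%

Top → 95
Base → 95 + 10 + 74 = 179
COOP3 = 95 / 179 = 0.5307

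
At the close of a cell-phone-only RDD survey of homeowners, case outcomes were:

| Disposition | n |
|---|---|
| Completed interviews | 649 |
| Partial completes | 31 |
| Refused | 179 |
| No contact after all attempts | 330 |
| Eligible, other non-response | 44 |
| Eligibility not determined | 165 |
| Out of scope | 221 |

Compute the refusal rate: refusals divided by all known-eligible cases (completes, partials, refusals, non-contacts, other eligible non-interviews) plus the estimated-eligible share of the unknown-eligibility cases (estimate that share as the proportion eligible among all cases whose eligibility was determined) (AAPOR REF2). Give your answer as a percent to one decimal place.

13.0%

Num → 179
Determined eligible → 649 + 31 + 179 + 330 + 44 = 1233
e = 1233 / (1233 + 221) = 1233 / 1454 = 0.8480
Estimated eligible among unknowns → 0.8480 × 165 = 139.92
Denominator → 1233 + 139.92 = 1372.92
REF2 = 179 / 1372.92 = 0.1304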